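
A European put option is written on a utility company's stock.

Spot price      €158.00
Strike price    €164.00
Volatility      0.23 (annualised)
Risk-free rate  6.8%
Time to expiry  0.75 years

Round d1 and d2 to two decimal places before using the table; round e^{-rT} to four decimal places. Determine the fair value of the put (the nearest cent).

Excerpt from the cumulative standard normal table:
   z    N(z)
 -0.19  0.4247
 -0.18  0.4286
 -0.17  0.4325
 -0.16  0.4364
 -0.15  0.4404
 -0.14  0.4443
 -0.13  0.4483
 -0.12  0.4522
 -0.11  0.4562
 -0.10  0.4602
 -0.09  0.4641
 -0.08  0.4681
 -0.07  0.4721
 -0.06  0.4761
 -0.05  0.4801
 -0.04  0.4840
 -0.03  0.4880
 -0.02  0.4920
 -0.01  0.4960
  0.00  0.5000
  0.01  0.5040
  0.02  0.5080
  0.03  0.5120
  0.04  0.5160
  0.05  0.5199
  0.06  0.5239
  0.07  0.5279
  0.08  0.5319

σ√T = 0.23 × 0.8660 = 0.1992
ln(S/K) + (r + σ²/2)T = ln(158/164) + (0.068 + 0.23²/2)·0.75 = -0.0373 + 0.0708 = 0.0336
d₁ = 0.0336 / 0.1992 = 0.1685 which rounds to 0.17
d₂ = d₁ − σ√T = 0.1685 − 0.1992 = -0.0307 which rounds to -0.03
exp(−rT) = exp(−0.068·0.75) = 0.9503
N(−d₂) = N(0.03) = 0.5120;  N(−d₁) = N(-0.17) = 0.4325
P = 164·0.9503·0.5120 − 158·0.4325 = 79.7948 − 68.3350 = 11.4598

€11.46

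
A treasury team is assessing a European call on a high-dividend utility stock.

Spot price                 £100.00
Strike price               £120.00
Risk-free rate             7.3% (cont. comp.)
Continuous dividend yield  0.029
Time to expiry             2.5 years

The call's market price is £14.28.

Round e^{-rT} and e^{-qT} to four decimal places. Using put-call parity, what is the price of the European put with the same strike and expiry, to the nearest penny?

£21.25

exp(−qT) = exp(−0.029·2.5) = 0.9301;  exp(−rT) = exp(−0.073·2.5) = 0.8332
Put-call parity: C − P = S·e^(−qT) − K·e^(−rT) = 100·0.9301 − 120·0.8332 = 93.0100 − 99.9840 = -6.9740
P = C − (C − P) = 14.28 − (-6.9740) = 21.2540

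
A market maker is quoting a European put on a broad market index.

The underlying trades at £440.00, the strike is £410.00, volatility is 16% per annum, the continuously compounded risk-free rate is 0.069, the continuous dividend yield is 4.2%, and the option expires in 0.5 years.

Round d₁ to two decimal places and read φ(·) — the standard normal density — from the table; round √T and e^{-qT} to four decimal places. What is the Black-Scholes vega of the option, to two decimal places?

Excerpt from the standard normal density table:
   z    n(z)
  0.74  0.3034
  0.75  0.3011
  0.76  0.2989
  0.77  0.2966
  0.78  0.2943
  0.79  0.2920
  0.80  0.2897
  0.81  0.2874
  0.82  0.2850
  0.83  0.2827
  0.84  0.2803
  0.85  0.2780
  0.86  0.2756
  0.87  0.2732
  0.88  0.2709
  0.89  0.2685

88.26

σ√T = 0.16·√0.5 = 0.1131
d₁ = [ln(440/410) + (0.069 − 0.042 + ½·0.16²)·0.5] / (σ√T) = (0.0706 + 0.0199) / 0.1131 = 0.8001 ⇒ 0.80
√T = √0.5 = 0.7071
φ(d₁) = φ(0.80) = 0.2897
exp(−qT) = exp(−0.042·0.5) = 0.9792
vega = S·exp(−qT)·φ(d₁)·√T = 440·0.9792·0.2897·0.7071 = 88.2579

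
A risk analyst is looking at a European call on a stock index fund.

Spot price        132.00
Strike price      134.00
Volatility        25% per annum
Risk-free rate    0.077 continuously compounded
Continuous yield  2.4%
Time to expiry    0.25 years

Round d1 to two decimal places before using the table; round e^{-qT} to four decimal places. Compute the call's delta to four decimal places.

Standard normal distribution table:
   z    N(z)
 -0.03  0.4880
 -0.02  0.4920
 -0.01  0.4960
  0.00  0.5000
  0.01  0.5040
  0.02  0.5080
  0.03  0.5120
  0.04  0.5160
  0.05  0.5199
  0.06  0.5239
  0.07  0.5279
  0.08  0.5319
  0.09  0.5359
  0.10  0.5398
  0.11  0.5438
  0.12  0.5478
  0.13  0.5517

σ√T = 0.25·√0.25 = 0.1250
ln(S/K) + (r − q + σ²/2)T = ln(132/134) + (0.077 − 0.024 + 0.25²/2)·0.25 = -0.0150 + 0.0211 = 0.0060
d₁ = 0.0060 / 0.1250 = 0.0482 ≈ 0.05
N(d₁) = N(0.05) = 0.5199
Δ_call = exp(−qT)·N(d₁) = 0.9940·0.5199 = 0.5168

0.5168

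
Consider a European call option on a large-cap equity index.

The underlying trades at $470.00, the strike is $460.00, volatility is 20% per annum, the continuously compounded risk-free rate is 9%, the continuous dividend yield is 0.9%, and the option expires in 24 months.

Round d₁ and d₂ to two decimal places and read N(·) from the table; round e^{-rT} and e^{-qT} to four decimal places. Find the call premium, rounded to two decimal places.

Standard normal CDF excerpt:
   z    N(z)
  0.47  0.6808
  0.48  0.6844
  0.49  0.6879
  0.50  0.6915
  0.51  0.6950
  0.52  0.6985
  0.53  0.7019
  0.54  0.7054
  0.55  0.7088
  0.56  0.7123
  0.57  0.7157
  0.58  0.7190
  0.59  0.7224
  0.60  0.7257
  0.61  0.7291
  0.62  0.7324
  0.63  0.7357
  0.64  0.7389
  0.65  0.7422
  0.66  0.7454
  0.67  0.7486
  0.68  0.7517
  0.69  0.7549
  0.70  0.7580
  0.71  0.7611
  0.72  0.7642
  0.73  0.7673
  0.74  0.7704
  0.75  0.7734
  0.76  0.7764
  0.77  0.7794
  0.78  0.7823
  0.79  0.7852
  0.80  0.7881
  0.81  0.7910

σ√T = 0.2 × 1.4142 = 0.2828
d₁ = [ln(470/460) + (0.09 − 0.009 + ½·0.2²)·2] / (σ√T) = (0.0215 + 0.2020) / 0.2828 = 0.7902 ⇒ 0.79
d₂ = 0.7902 − 0.2828 = 0.5074 ⇒ 0.51
exp(−qT) = exp(−0.009·2) = 0.9822;  exp(−rT) = exp(−0.09·2) = 0.8353
N(d₁) = N(0.79) = 0.7852;  N(d₂) = N(0.51) = 0.6950
C = 470·0.9822·0.7852 − 460·0.8353·0.6950 = 362.4750 − 267.0454 = 95.4296

$95.43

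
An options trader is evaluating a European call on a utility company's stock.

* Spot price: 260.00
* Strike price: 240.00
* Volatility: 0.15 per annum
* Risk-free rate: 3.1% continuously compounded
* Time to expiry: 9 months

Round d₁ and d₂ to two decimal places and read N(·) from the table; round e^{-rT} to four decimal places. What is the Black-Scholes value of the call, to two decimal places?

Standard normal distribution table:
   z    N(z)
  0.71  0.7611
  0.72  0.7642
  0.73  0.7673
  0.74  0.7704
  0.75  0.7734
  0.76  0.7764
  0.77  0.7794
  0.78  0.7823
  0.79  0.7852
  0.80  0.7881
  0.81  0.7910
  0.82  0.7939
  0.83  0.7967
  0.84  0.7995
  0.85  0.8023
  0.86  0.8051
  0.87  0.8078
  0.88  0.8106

29.41

σ√T = 0.15 × 0.8660 = 0.1299
d₁ = [ln(260/240) + (0.031 + ½·0.15²)·0.75] / (σ√T) = (0.0800 + 0.0317) / 0.1299 = 0.8601 which rounds to 0.86
d₂ = 0.8601 − 0.1299 = 0.7302 which rounds to 0.73
e^(−rT) = e^(−0.031·0.75) = 0.9770
N(d₁) = N(0.86) = 0.8051;  N(d₂) = N(0.73) = 0.7673
C = 260·0.8051 − 240·0.9770·0.7673 = 209.3260 − 179.9165 = 29.4095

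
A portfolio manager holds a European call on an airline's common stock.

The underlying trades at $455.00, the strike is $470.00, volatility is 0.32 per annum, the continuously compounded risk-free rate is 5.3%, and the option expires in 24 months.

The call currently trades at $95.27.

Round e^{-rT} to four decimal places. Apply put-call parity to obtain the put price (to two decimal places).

e^(−rT) = e^(−0.053·2) = 0.8994
Put-call parity: C − P = S − K·e^(−rT) = 455 − 470·0.8994 = 455 − 422.7180 = 32.2820
P = C − (C − P) = 95.27 − (32.2820) = 62.9880

$62.99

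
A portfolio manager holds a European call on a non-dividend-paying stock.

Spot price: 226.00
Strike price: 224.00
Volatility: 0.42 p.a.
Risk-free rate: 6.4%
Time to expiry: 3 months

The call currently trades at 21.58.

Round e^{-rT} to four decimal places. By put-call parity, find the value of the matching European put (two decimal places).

e^(−rT) = e^(−0.064·0.25) = 0.9841
Put-call parity: C − P = S − K·e^(−rT) = 226 − 224·0.9841 = 226 − 220.4384 = 5.5616
P = C − (C − P) = 21.58 − (5.5616) = 16.0184

16.02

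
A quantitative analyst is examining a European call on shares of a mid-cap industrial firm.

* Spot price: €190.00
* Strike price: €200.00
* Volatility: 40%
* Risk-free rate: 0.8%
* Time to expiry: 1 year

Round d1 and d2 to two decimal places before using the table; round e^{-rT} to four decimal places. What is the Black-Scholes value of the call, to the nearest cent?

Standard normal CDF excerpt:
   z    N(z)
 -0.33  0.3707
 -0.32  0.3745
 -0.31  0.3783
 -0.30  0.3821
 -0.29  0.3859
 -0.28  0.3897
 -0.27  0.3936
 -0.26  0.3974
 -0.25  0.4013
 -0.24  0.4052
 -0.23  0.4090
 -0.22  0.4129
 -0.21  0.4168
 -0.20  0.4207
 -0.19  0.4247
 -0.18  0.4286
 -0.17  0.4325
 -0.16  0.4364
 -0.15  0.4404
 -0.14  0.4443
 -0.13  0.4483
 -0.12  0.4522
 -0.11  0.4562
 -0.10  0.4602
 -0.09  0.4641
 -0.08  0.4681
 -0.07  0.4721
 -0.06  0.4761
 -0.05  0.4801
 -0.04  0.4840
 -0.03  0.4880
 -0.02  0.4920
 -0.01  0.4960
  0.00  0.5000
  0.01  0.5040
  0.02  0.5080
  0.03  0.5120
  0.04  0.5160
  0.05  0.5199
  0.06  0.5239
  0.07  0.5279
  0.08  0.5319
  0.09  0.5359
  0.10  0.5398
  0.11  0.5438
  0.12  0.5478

σ√T = 0.4 × 1.0000 = 0.4000
d₁ = [ln(190/200) + (0.008 + 0.4²/2)·1] / 0.4000 = [-0.0513 + 0.0880] / 0.4000 = 0.0918 ≈ 0.09
d₂ = d₁ − σ√T = 0.0918 − 0.4000 = -0.3082 ≈ -0.31
exp(−rT) = exp(−0.008·1) = 0.9920
N(d₁) = N(0.09) = 0.5359;  N(d₂) = N(-0.31) = 0.3783
C = 190·0.5359 − 200·0.9920·0.3783 = 101.8210 − 75.0547 = 26.7663

€26.77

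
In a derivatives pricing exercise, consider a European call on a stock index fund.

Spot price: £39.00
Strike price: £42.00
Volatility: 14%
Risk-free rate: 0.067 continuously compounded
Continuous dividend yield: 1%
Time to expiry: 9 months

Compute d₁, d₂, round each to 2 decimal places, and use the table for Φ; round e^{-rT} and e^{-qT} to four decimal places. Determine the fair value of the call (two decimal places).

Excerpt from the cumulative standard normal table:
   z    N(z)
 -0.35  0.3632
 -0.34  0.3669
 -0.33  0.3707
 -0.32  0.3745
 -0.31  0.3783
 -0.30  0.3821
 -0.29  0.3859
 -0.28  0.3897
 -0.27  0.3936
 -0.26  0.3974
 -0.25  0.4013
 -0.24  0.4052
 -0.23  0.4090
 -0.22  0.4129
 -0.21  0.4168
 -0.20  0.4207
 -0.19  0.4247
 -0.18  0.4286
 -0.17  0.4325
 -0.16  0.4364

T = 0.75;  σ√T = 0.1212
d₁ = [ln(39/42) + (0.067 − 0.01 + ½·0.14²)·0.75] / (σ√T) = (-0.0741 + 0.0501) / 0.1212 = -0.1980 → -0.20
d₂ = -0.1980 − 0.1212 = -0.3193 → -0.32
e^(−qT) = e^(−0.01·0.75) = 0.9925;  e^(−rT) = e^(−0.067·0.75) = 0.9510
C = 39·0.9925·N(-0.20) − 42·0.9510·N(-0.32) = 39·0.9925·0.4207 − 42·0.9510·0.3745 = 16.2842 − 14.9583 = 1.3260

£1.33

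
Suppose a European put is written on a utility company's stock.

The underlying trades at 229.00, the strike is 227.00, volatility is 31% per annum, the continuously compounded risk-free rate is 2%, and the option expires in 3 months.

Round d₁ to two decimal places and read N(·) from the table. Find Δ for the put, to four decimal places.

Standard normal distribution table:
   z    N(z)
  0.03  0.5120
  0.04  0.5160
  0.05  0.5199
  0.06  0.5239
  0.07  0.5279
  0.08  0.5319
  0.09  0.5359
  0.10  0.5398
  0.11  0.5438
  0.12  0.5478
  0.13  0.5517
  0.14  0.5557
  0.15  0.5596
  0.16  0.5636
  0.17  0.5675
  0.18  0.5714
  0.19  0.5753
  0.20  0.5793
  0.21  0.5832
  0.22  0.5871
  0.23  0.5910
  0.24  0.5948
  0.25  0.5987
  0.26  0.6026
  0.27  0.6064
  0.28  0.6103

σ√T = 0.31·√0.25 = 0.1550
d₁ = [ln(229/227) + (0.02 + 0.31²/2)·0.25] / 0.1550 = [0.0088 + 0.0170] / 0.1550 = 0.1664 → 0.17
N(d₁) = N(0.17) = 0.5675
Δ_put = N(d₁) − 1 = 0.5675 − 1 = -0.4325

-0.4325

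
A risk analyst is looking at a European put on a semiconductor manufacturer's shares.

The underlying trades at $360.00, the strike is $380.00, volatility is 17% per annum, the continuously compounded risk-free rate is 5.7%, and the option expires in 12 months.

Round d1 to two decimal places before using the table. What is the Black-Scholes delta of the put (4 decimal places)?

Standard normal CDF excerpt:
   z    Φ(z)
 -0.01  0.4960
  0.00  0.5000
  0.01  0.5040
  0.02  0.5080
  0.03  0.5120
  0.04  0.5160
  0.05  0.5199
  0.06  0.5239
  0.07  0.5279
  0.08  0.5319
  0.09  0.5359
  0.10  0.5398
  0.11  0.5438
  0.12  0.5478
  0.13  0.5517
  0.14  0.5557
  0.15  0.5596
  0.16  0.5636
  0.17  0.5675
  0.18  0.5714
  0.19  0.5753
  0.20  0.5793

T = 1;  σ√T = 0.1700
d₁ = [ln(360/380) + (0.057 + 0.17²/2)·1] / 0.1700 = [-0.0541 + 0.0714] / 0.1700 = 0.1023 ⇒ 0.10
N(d₁) = N(0.10) = 0.5398
Δ_put = N(d₁) − 1 = 0.5398 − 1 = -0.4602

-0.4602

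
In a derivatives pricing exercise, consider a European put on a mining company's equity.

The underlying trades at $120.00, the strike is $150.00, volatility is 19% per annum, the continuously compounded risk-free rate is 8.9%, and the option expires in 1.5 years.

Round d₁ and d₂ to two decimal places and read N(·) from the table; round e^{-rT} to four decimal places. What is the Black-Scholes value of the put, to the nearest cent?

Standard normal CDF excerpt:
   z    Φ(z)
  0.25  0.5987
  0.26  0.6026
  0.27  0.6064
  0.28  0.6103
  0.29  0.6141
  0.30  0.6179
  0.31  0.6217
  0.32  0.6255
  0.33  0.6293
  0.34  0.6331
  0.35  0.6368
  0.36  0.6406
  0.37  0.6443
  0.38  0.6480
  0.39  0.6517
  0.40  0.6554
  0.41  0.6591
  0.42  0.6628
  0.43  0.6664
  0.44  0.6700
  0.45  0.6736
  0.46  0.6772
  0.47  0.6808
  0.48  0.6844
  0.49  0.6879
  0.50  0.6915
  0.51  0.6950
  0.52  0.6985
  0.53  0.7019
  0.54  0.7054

σ√T = 0.19 × 1.2247 = 0.2327
d₁ = [ln(120/150) + (0.089 + ½·0.19²)·1.5] / (σ√T) = (-0.2231 + 0.1606) / 0.2327 = -0.2689 → -0.27
d₂ = -0.2689 − 0.2327 = -0.5016 → -0.50
exp(−rT) = exp(−0.089·1.5) = 0.8750
P = 150·0.8750·N(0.50) − 120·N(0.27) = 150·0.8750·0.6915 − 120·0.6064 = 90.7594 − 72.7680 = 17.9914

$17.99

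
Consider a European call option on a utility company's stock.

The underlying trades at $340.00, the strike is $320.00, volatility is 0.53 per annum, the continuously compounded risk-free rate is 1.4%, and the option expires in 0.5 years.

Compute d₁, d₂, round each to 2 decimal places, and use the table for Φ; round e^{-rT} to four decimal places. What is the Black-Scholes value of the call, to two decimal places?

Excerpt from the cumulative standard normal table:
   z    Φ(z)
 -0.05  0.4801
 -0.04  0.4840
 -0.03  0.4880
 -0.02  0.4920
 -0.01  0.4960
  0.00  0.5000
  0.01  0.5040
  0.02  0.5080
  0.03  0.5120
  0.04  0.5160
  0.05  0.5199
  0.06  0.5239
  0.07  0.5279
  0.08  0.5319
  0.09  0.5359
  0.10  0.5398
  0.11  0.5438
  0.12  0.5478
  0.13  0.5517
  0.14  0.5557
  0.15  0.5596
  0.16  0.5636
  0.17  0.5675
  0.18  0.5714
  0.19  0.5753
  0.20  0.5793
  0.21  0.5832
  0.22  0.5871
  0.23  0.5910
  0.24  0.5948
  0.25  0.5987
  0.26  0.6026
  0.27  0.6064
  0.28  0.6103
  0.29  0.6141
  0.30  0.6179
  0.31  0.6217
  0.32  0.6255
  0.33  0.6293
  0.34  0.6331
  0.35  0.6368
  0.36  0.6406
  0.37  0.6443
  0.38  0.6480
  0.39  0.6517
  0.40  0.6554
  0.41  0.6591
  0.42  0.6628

$61.45

σ√T = 0.53·√0.5 = 0.3748
d₁ = [ln(340/320) + (0.014 + ½·0.53²)·0.5] / (σ√T) = (0.0606 + 0.0772) / 0.3748 = 0.3678 → 0.37
d₂ = 0.3678 − 0.3748 = -0.0069 → -0.01
e^(−rT) = e^(−0.014·0.5) = 0.9930
N(d₁) = N(0.37) = 0.6443;  N(d₂) = N(-0.01) = 0.4960
C = 340·0.6443 − 320·0.9930·0.4960 = 219.0620 − 157.6090 = 61.4530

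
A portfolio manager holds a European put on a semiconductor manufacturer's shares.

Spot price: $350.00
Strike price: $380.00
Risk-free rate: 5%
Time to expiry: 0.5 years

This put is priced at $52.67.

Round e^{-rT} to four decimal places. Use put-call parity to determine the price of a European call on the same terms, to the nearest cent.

e^(−rT) = e^(−0.05·0.5) = 0.9753
Put-call parity: C − P = S − K·e^(−rT) = 350 − 380·0.9753 = 350 − 370.6140 = -20.6140
C = P + (C − P) = 52.67 + (-20.6140) = 32.0560

$32.06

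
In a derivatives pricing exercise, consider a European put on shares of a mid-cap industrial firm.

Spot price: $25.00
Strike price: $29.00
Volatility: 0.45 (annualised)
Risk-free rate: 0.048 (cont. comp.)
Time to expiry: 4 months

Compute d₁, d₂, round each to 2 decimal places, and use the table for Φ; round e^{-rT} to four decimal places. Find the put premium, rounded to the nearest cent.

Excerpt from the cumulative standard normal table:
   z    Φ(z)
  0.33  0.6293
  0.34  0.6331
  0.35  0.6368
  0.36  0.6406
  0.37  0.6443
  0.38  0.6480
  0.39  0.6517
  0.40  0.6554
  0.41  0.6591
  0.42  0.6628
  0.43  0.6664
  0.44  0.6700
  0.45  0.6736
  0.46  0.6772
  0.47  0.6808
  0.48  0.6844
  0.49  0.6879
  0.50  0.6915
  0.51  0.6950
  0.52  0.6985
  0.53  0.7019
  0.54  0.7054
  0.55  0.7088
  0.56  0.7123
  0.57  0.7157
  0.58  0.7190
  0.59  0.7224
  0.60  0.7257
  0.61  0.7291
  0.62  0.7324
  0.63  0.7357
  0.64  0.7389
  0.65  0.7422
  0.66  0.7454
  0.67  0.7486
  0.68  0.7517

$4.89

σ√T = 0.45 × 0.5774 = 0.2598
d₁ = [ln(25/29) + (0.048 + ½·0.45²)·0.3333] / (σ√T) = (-0.1484 + 0.0497) / 0.2598 = -0.3798 which rounds to -0.38
d₂ = -0.3798 − 0.2598 = -0.6396 which rounds to -0.64
e^(−rT) = e^(−0.048·0.3333) = 0.9841
N(−d₂) = N(0.64) = 0.7389;  N(−d₁) = N(0.38) = 0.6480
P = 29·0.9841·0.7389 − 25·0.6480 = 21.0874 − 16.2000 = 4.8874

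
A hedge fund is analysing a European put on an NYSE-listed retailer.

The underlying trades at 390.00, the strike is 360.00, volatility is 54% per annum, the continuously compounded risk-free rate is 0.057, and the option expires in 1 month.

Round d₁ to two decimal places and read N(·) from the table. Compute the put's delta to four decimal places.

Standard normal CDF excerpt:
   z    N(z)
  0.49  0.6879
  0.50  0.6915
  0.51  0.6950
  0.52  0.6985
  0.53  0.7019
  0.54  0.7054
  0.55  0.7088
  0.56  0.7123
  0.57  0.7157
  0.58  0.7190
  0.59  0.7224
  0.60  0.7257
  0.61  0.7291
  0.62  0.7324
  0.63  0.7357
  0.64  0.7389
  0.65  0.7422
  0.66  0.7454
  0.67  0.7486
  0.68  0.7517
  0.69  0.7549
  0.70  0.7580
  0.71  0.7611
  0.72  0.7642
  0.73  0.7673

-0.2676

σ√T = 0.54 × 0.2887 = 0.1559
d₁ = [ln(390/360) + (0.057 + ½·0.54²)·0.08333] / (σ√T) = (0.0800 + 0.0169) / 0.1559 = 0.6219 ≈ 0.62
N(d₁) = N(0.62) = 0.7324
Δ_put = N(d₁) − 1 = 0.7324 − 1 = -0.2676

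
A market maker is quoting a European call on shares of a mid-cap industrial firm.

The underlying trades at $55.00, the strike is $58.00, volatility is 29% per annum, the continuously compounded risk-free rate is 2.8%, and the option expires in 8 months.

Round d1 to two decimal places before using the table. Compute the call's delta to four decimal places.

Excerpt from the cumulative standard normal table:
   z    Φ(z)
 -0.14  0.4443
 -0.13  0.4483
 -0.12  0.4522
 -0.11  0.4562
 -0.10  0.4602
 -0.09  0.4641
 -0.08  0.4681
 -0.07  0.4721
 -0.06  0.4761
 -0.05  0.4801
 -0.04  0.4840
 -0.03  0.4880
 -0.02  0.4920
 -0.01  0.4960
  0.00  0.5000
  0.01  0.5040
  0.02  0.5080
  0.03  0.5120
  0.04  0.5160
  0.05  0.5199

T = 0.6667;  σ√T = 0.2368
d₁ = [ln(55/58) + (0.028 + 0.29²/2)·0.6667] / 0.2368 = [-0.0531 + 0.0467] / 0.2368 = -0.0271 ≈ -0.03
N(d₁) = N(-0.03) = 0.4880
Δ_call = N(d₁) = 0.4880

0.4880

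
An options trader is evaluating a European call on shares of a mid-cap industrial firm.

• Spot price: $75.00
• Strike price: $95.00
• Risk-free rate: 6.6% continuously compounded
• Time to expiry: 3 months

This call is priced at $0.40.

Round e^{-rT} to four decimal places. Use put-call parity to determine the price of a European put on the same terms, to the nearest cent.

$18.84

exp(−rT) = exp(−0.066·0.25) = 0.9836
Put-call parity: C − P = S − K·e^(−rT) = 75 − 95·0.9836 = 75 − 93.4420 = -18.4420
P = C − (C − P) = 0.40 − (-18.4420) = 18.8420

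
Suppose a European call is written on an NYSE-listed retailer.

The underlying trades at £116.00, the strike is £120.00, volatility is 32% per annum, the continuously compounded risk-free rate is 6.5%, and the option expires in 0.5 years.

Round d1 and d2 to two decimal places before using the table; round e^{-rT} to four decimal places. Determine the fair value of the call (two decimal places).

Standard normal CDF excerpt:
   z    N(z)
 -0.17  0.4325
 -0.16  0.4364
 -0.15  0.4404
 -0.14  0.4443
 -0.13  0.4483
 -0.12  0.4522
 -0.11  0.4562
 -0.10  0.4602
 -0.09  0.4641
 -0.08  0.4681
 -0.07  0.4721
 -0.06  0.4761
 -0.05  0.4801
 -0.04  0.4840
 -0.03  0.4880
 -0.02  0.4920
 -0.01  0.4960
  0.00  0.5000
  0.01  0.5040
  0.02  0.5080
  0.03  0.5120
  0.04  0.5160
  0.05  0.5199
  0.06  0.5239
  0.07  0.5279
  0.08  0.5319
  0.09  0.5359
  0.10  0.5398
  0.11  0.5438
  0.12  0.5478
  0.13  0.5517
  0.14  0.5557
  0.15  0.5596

£10.55

T = 0.5;  σ√T = 0.2263
d₁ = [ln(116/120) + (0.065 + 0.32²/2)·0.5] / 0.2263 = [-0.0339 + 0.0581] / 0.2263 = 0.1069 ⇒ 0.11
d₂ = d₁ − σ√T = 0.1069 − 0.2263 = -0.1193 ⇒ -0.12
e^(−rT) = e^(−0.065·0.5) = 0.9680
N(d₁) = N(0.11) = 0.5438;  N(d₂) = N(-0.12) = 0.4522
C = 116·0.5438 − 120·0.9680·0.4522 = 63.0808 − 52.5276 = 10.5532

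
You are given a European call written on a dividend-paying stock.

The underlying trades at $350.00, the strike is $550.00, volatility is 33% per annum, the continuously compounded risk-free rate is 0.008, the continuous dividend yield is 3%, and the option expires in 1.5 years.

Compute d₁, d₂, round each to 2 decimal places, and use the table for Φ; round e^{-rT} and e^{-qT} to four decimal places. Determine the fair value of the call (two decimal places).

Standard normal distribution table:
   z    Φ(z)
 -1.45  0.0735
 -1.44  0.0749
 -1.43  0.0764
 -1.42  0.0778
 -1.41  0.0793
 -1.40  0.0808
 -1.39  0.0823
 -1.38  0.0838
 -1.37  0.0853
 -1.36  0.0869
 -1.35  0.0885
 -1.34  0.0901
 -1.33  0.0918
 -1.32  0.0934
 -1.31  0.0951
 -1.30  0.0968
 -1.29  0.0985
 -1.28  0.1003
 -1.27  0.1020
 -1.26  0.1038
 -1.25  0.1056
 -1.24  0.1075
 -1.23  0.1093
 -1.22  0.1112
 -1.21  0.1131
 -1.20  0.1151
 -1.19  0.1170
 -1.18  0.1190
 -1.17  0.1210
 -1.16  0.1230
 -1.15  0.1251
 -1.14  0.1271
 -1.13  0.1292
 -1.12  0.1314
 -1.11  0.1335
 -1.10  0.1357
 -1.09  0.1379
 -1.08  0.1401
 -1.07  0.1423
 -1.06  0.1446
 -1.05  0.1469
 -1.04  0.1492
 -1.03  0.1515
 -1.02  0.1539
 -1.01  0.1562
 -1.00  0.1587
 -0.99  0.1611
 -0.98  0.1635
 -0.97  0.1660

$9.19

σ√T = 0.33 × 1.2247 = 0.4042
d₁ = [ln(350/550) + (0.008 − 0.03 + 0.33²/2)·1.5] / 0.4042 = [-0.4520 + 0.0487] / 0.4042 = -0.9979 ≈ -1.00
d₂ = d₁ − σ√T = -0.9979 − 0.4042 = -1.4020 ≈ -1.40
exp(−qT) = exp(−0.03·1.5) = 0.9560;  exp(−rT) = exp(−0.008·1.5) = 0.9881
N(d₁) = N(-1.00) = 0.1587;  N(d₂) = N(-1.40) = 0.0808
C = 350·0.9560·0.1587 − 550·0.9881·0.0808 = 53.1010 − 43.9112 = 9.1899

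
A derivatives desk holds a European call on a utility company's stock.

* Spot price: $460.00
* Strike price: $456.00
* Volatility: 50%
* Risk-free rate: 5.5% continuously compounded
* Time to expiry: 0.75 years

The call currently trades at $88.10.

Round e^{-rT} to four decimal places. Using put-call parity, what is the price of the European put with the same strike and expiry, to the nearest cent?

exp(−rT) = exp(−0.055·0.75) = 0.9596
Put-call parity: C − P = S − K·e^(−rT) = 460 − 456·0.9596 = 460 − 437.5776 = 22.4224
P = C − (C − P) = 88.10 − (22.4224) = 65.6776

$65.68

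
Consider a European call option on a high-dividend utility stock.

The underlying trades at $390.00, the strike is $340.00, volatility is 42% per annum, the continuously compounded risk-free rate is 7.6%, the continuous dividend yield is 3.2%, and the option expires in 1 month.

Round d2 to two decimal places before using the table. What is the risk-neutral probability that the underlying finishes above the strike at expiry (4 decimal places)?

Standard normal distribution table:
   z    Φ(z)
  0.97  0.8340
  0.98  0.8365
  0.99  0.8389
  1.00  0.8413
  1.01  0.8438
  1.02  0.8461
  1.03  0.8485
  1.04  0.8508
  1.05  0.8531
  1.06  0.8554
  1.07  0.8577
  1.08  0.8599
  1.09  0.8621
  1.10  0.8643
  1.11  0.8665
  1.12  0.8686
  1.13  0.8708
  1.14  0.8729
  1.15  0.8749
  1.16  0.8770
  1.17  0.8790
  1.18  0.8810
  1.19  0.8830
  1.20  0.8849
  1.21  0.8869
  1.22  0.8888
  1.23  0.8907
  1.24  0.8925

T = 0.08333;  σ√T = 0.1212
d₁ = [ln(390/340) + (0.076 − 0.032 + 0.42²/2)·0.08333] / 0.1212 = [0.1372 + 0.0110] / 0.1212 = 1.2225 ⇒ 1.22
d₂ = d₁ − σ√T = 1.2225 − 0.1212 = 1.1012 ⇒ 1.10
Risk-neutral Pr[S_T > K] = N(d₂) = N(1.10) = 0.8643

0.8643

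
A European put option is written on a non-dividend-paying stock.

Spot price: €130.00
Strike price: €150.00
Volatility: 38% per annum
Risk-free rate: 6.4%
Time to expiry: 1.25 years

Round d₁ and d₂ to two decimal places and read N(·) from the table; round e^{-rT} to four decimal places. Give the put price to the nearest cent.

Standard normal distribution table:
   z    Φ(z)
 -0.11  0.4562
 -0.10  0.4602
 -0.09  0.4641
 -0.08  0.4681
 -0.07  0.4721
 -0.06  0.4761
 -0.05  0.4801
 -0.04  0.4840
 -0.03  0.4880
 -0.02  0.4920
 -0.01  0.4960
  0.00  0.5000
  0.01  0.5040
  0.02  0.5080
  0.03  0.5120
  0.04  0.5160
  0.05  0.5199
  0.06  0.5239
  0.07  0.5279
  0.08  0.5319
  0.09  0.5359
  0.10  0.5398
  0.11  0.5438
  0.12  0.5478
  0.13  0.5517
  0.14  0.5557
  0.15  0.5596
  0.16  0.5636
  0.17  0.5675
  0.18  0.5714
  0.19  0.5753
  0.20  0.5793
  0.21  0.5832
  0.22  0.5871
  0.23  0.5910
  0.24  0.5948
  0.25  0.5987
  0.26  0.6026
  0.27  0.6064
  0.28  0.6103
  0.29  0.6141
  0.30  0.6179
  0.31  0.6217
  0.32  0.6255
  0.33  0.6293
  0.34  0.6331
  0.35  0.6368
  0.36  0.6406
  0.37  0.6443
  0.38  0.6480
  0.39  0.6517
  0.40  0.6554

€26.81

T = 1.25;  σ√T = 0.4249
d₁ = [ln(130/150) + (0.064 + ½·0.38²)·1.25] / (σ√T) = (-0.1431 + 0.1702) / 0.4249 = 0.0639 → 0.06
d₂ = 0.0639 − 0.4249 = -0.3610 → -0.36
exp(−rT) = exp(−0.064·1.25) = 0.9231
N(−d₂) = N(0.36) = 0.6406;  N(−d₁) = N(-0.06) = 0.4761
P = 150·0.9231·0.6406 − 130·0.4761 = 88.7007 − 61.8930 = 26.8077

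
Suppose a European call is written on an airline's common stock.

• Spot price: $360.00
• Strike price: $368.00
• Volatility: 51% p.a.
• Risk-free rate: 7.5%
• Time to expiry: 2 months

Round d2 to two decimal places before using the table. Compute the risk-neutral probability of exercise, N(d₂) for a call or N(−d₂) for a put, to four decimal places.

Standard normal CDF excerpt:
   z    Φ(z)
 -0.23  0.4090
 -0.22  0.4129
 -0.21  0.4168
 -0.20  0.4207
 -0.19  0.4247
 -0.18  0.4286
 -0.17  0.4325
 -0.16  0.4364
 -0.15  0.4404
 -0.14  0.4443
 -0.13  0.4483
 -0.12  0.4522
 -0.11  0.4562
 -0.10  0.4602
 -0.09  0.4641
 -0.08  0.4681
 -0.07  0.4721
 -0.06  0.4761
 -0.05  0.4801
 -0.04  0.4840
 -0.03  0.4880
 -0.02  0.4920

σ√T = 0.51 × 0.4082 = 0.2082
ln(S/K) + (r + σ²/2)T = ln(360/368) + (0.075 + 0.51²/2)·0.1667 = -0.0220 + 0.0342 = 0.0122
d₁ = 0.0122 / 0.2082 = 0.0586 ⇒ 0.06
d₂ = d₁ − σ√T = 0.0586 − 0.2082 = -0.1496 ⇒ -0.15
Pr(exercise) under Q = N(d₂) = 0.4404

0.4404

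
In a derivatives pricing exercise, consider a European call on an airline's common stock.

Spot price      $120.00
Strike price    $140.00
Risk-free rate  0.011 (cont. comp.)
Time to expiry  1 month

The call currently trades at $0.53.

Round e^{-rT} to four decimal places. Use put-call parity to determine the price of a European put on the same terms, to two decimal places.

exp(−rT) = exp(−0.011·0.08333) = 0.9991
Put-call parity: C − P = S − K·e^(−rT) = 120 − 140·0.9991 = 120 − 139.8740 = -19.8740
P = C − (C − P) = 0.53 − (-19.8740) = 20.4040

$20.40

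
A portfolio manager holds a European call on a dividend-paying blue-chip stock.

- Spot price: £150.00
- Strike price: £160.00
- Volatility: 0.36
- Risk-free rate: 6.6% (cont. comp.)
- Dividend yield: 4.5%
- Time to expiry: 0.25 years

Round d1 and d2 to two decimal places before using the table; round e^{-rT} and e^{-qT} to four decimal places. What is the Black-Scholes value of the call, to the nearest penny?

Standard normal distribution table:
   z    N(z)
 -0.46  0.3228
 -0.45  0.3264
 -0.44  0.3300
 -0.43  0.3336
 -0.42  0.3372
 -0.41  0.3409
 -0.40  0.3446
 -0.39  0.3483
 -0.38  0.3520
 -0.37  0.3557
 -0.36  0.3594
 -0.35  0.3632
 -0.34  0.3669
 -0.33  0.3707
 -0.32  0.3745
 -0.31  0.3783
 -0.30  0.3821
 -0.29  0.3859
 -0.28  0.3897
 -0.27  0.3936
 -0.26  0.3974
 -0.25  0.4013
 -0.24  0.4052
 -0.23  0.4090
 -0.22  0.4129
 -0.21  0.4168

σ√T = 0.36 × 0.5000 = 0.1800
d₁ = [ln(150/160) + (0.066 − 0.045 + 0.36²/2)·0.25] / 0.1800 = [-0.0645 + 0.0215] / 0.1800 = -0.2394 → -0.24
d₂ = d₁ − σ√T = -0.2394 − 0.1800 = -0.4194 → -0.42
e^(−qT) = e^(−0.045·0.25) = 0.9888;  e^(−rT) = e^(−0.066·0.25) = 0.9836
N(d₁) = N(-0.24) = 0.4052;  N(d₂) = N(-0.42) = 0.3372
C = 150·0.9888·0.4052 − 160·0.9836·0.3372 = 60.0993 − 53.0672 = 7.0321

£7.03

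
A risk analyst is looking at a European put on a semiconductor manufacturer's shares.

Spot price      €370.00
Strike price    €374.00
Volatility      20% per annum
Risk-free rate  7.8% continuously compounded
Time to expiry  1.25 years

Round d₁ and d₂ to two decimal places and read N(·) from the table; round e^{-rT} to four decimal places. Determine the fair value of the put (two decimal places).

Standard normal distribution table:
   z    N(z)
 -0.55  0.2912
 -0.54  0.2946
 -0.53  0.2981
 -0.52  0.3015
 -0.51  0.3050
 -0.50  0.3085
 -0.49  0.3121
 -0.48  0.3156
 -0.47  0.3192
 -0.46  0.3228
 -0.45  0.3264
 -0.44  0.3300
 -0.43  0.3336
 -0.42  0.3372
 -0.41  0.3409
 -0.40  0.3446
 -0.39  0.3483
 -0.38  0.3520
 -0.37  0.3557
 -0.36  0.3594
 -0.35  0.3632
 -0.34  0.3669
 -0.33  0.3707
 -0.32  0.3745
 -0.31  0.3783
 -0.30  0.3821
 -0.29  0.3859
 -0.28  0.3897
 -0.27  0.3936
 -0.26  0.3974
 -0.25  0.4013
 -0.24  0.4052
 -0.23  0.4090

€18.06

T = 1.25;  σ√T = 0.2236
d₁ = [ln(370/374) + (0.078 + ½·0.2²)·1.25] / (σ√T) = (-0.0108 + 0.1225) / 0.2236 = 0.4997 which rounds to 0.50
d₂ = 0.4997 − 0.2236 = 0.2761 which rounds to 0.28
exp(−rT) = exp(−0.078·1.25) = 0.9071
P = 374·0.9071·N(-0.28) − 370·N(-0.50) = 374·0.9071·0.3897 − 370·0.3085 = 132.2078 − 114.1450 = 18.0628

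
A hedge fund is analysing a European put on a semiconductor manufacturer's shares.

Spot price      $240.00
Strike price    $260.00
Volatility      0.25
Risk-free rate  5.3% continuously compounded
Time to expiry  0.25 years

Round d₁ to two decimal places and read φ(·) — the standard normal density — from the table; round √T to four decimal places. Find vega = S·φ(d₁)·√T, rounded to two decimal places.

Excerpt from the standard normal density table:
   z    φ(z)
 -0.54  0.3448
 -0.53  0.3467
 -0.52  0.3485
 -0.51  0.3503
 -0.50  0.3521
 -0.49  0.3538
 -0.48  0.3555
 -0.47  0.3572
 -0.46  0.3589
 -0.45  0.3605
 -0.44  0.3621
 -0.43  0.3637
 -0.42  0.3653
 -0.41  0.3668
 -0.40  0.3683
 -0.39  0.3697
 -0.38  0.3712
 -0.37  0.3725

42.86

σ√T = 0.25·√0.25 = 0.1250
d₁ = [ln(240/260) + (0.053 + 0.25²/2)·0.25] / 0.1250 = [-0.0800 + 0.0211] / 0.1250 = -0.4718 ⇒ -0.47
√T = √0.25 = 0.5000
φ(d₁) = φ(-0.47) = 0.3572
vega = S·φ(d₁)·√T = 240·0.3572·0.5000 = 42.8640
(Vega is the same for a European call and put with the same parameters.)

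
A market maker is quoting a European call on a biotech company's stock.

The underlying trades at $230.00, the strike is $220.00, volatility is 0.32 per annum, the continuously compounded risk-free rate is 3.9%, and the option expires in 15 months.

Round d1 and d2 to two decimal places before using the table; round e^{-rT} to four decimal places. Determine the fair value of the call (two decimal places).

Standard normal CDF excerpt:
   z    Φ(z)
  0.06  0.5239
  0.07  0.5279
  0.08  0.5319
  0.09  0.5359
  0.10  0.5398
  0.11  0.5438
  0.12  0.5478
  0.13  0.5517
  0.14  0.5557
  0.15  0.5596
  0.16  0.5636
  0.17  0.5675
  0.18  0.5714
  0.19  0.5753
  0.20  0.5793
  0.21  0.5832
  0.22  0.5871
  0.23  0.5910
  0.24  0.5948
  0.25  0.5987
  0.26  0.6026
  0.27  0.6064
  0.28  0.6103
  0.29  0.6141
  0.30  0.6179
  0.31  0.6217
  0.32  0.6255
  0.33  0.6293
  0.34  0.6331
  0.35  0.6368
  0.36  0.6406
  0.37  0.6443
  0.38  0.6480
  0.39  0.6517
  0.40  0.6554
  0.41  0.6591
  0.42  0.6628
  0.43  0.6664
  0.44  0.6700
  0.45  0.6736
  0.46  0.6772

$42.65

T = 1.25;  σ√T = 0.3578
d₁ = [ln(230/220) + (0.039 + ½·0.32²)·1.25] / (σ√T) = (0.0445 + 0.1128) / 0.3578 = 0.4394 which rounds to 0.44
d₂ = 0.4394 − 0.3578 = 0.0816 which rounds to 0.08
e^(−rT) = e^(−0.039·1.25) = 0.9524
C = 230·N(0.44) − 220·0.9524·N(0.08) = 230·0.6700 − 220·0.9524·0.5319 = 154.1000 − 111.4479 = 42.6521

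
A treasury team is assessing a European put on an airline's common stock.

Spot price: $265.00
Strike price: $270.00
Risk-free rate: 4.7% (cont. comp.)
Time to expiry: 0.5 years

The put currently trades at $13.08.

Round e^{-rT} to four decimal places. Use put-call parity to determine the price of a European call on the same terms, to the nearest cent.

$14.34

e^(−rT) = e^(−0.047·0.5) = 0.9768
Put-call parity: C − P = S − K·e^(−rT) = 265 − 270·0.9768 = 265 − 263.7360 = 1.2640
C = P + (C − P) = 13.08 + (1.2640) = 14.3440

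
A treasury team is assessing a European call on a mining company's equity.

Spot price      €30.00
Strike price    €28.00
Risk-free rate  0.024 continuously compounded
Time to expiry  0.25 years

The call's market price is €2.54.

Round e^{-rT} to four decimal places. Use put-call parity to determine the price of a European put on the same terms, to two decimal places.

e^(−rT) = e^(−0.024·0.25) = 0.9940
Put-call parity: C − P = S − K·e^(−rT) = 30 − 28·0.9940 = 30 − 27.8320 = 2.1680
P = C − (C − P) = 2.54 − (2.1680) = 0.3720

€0.37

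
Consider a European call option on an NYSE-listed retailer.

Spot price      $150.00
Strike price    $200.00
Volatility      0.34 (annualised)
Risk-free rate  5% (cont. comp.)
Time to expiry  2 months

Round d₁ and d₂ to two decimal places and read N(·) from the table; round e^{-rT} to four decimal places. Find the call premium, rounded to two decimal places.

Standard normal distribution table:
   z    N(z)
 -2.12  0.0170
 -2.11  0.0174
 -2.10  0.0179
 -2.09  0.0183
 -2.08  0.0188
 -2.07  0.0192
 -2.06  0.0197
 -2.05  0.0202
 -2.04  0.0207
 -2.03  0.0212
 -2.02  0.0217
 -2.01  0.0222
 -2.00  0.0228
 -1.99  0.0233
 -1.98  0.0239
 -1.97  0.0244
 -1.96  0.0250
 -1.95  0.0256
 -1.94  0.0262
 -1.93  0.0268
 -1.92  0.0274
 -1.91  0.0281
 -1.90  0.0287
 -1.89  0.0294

$0.20

T = 0.1667;  σ√T = 0.1388
d₁ = [ln(150/200) + (0.05 + ½·0.34²)·0.1667] / (σ√T) = (-0.2877 + 0.0180) / 0.1388 = -1.9431 → -1.94
d₂ = -1.9431 − 0.1388 = -2.0819 → -2.08
e^(−rT) = e^(−0.05·0.1667) = 0.9917
C = 150·N(-1.94) − 200·0.9917·N(-2.08) = 150·0.0262 − 200·0.9917·0.0188 = 3.9300 − 3.7288 = 0.2012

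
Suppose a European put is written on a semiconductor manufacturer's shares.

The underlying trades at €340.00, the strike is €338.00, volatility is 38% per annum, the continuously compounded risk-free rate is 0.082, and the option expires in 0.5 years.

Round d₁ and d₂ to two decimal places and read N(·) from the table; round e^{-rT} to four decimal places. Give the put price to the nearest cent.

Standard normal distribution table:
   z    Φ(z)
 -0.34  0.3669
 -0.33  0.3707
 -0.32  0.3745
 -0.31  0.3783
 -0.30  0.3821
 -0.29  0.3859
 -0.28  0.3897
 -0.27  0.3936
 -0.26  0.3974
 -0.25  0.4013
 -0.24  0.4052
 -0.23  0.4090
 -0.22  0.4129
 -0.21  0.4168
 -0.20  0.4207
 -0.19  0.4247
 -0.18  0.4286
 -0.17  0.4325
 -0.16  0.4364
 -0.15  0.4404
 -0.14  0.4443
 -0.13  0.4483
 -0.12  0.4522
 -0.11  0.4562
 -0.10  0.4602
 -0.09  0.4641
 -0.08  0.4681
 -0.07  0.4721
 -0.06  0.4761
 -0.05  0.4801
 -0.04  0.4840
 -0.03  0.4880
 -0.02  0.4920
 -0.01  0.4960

σ√T = 0.38 × 0.7071 = 0.2687
d₁ = [ln(340/338) + (0.082 + 0.38²/2)·0.5] / 0.2687 = [0.0059 + 0.0771] / 0.2687 = 0.3089 → 0.31
d₂ = d₁ − σ√T = 0.3089 − 0.2687 = 0.0402 → 0.04
e^(−rT) = e^(−0.082·0.5) = 0.9598
N(−d₂) = N(-0.04) = 0.4840;  N(−d₁) = N(-0.31) = 0.3783
P = 338·0.9598·0.4840 − 340·0.3783 = 157.0156 − 128.6220 = 28.3936

€28.39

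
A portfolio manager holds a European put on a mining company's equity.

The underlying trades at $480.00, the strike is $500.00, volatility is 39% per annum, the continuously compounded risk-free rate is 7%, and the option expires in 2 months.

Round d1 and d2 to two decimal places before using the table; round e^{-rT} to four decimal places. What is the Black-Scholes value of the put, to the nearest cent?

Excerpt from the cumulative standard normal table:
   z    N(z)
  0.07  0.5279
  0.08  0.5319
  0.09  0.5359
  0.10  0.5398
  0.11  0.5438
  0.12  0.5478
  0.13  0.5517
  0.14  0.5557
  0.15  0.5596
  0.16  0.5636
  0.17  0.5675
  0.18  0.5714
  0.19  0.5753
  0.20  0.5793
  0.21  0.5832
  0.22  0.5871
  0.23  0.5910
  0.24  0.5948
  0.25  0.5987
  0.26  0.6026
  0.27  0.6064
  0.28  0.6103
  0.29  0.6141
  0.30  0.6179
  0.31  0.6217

$38.70

σ√T = 0.39·√0.1667 = 0.1592
d₁ = [ln(480/500) + (0.07 + 0.39²/2)·0.1667] / 0.1592 = [-0.0408 + 0.0243] / 0.1592 = -0.1035 ≈ -0.10
d₂ = d₁ − σ√T = -0.1035 − 0.1592 = -0.2627 ≈ -0.26
e^(−rT) = e^(−0.07·0.1667) = 0.9884
N(−d₂) = N(0.26) = 0.6026;  N(−d₁) = N(0.10) = 0.5398
P = 500·0.9884·0.6026 − 480·0.5398 = 297.8049 − 259.1040 = 38.7009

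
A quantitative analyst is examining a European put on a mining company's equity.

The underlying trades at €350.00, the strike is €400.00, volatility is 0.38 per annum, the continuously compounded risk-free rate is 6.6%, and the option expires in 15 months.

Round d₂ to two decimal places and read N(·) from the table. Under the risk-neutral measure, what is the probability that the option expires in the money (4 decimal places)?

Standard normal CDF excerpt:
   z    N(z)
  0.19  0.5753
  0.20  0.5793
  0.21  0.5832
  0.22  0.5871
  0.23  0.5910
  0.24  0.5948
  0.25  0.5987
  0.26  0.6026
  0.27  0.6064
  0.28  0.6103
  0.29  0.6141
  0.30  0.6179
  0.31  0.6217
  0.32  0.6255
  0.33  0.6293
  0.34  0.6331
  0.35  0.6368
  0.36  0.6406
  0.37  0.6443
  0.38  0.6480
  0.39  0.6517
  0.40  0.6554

σ√T = 0.38 × 1.1180 = 0.4249
ln(S/K) + (r + σ²/2)T = ln(350/400) + (0.066 + 0.38²/2)·1.25 = -0.1335 + 0.1727 = 0.0392
d₁ = 0.0392 / 0.4249 = 0.0923 which rounds to 0.09
d₂ = d₁ − σ√T = 0.0923 − 0.4249 = -0.3325 which rounds to -0.33
Pr(exercise) under Q = N(−d₂) = N(0.33) = 0.6293

0.6293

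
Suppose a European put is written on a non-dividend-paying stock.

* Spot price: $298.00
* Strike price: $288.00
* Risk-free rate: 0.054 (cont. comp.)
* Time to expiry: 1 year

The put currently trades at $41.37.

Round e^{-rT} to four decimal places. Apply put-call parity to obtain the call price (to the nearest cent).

$66.52

e^(−rT) = e^(−0.054·1) = 0.9474
Put-call parity: C − P = S − K·e^(−rT) = 298 − 288·0.9474 = 298 − 272.8512 = 25.1488
C = P + (C − P) = 41.37 + (25.1488) = 66.5188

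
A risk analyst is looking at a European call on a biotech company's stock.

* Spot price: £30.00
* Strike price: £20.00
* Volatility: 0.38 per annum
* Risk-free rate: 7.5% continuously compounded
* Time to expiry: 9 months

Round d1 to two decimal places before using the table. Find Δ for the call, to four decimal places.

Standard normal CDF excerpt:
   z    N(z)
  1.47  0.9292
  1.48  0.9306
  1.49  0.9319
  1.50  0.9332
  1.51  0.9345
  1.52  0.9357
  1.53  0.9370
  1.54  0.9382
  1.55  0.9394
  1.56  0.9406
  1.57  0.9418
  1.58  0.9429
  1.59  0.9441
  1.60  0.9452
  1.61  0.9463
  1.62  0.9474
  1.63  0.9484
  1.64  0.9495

0.9418

T = 0.75;  σ√T = 0.3291
ln(S/K) + (r + σ²/2)T = ln(30/20) + (0.075 + 0.38²/2)·0.75 = 0.4055 + 0.1104 = 0.5159
d₁ = 0.5159 / 0.3291 = 1.5676 → 1.57
N(d₁) = N(1.57) = 0.9418
Δ_call = N(d₁) = 0.9418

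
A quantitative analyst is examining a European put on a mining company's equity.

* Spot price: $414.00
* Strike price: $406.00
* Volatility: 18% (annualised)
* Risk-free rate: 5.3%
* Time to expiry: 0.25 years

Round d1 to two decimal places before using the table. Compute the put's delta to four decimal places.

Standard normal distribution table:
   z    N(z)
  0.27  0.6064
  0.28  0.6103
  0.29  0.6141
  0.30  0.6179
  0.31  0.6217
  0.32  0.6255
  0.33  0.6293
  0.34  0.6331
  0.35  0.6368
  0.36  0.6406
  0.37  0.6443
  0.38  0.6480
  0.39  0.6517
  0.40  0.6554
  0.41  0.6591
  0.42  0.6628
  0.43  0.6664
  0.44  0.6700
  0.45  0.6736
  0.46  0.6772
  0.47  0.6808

-0.3409

T = 0.25;  σ√T = 0.0900
d₁ = [ln(414/406) + (0.053 + 0.18²/2)·0.25] / 0.0900 = [0.0195 + 0.0173] / 0.0900 = 0.4090 → 0.41
N(d₁) = N(0.41) = 0.6591
Δ_put = N(d₁) − 1 = 0.6591 − 1 = -0.3409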